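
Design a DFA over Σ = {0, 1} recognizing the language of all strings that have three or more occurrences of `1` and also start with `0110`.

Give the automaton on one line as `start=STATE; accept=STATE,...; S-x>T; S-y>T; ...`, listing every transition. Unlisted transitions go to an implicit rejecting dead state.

Build one automaton per condition and run them in lockstep. The first has 5 states tracking the count of `1`s, saturating at 4; the second has 6 states tracking whether the input so far still matches the prefix `0110`. A product state is a pair (one from each), accepting exactly when both do. Equivalent product states are then merged.
With 7 states:
        0   1  
>  q0   q1  q2 
   q1   q2  q3 
   q2   q2  q2 
   q3   q2  q4 
   q4   q5  q2 
   q5   q5  q6 
 * q6   q6  q6 
(> = start, * = accepting)

start=q0; accept=q6; q0-0>q1; q0-1>q2; q1-0>q2; q1-1>q3; q2-0>q2; q2-1>q2; q3-0>q2; q3-1>q4; q4-0>q5; q4-1>q2; q5-0>q5; q5-1>q6; q6-0>q6; q6-1>q6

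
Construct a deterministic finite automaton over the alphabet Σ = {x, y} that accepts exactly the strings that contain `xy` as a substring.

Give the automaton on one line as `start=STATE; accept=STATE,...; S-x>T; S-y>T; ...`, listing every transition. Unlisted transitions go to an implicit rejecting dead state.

start=s0; accept=s2; s0-x>s1; s0-y>s0; s1-x>s1; s1-y>s2; s2-x>s2; s2-y>s2

States s0..s1 record the length of the longest prefix of `xy` that matches the current input suffix. Reaching s2 means `xy` has been seen, and we stay there forever. Accept from s2.
With 3 states:
        x   y  
>  s0   s1  s0 
   s1   s1  s2 
 * s2   s2  s2 
(> = start, * = accepting)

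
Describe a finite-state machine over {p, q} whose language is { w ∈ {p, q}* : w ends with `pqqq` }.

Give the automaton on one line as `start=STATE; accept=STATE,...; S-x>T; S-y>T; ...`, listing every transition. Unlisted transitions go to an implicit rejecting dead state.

Remember how much of `pqqq` the current input suffix matches. State S0 means no match yet; S1 means the last symbol is `p`; S2 means the last 2 symbols are `pq`; S3 means the last 3 symbols are `pqq`; S4 means the last 4 symbols are `pqqq`. Only S4 accepts. On a mismatch, fall back to the longest proper suffix that is still a prefix of `pqqq`.
5 states suffice.
        p   q  
>  S0   S1  S0 
   S1   S1  S2 
   S2   S1  S3 
   S3   S1  S4 
 * S4   S1  S0 
(> = start, * = accepting)

start=S0; accept=S4; S0-p>S1; S0-q>S0; S1-p>S1; S1-q>S2; S2-p>S1; S2-q>S3; S3-p>S1; S3-q>S4; S4-p>S1; S4-q>S0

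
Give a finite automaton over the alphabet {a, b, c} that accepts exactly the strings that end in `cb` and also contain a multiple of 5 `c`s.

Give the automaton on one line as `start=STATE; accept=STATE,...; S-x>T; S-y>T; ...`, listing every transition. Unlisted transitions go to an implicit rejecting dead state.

start=s0; accept=s6; s0-a>s0; s0-b>s0; s0-c>s1; s1-a>s1; s1-b>s1; s1-c>s2; s2-a>s2; s2-b>s2; s2-c>s3; s3-a>s3; s3-b>s3; s3-c>s4; s4-a>s4; s4-b>s4; s4-c>s5; s5-a>s0; s5-b>s6; s5-c>s1; s6-a>s0; s6-b>s0; s6-c>s1

Run two small machines in parallel and take their product. One (3 states) tracks how much of the suffix `cb` has currently been matched; the other (5 states) tracks the count of `c`s modulo 5. Each combined state is a pair, one component from each; accept when both components accept. Minimizing collapses redundant product states.
A 7-state machine:
        a   b   c  
>  s0   s0  s0  s1 
   s1   s1  s1  s2 
   s2   s2  s2  s3 
   s3   s3  s3  s4 
   s4   s4  s4  s5 
   s5   s0  s6  s1 
 * s6   s0  s0  s1 
(> = start, * = accepting)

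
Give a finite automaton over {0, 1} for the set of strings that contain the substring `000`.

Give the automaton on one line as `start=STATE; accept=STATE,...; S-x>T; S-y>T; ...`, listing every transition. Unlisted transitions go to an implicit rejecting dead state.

States q0..q2 record the length of the longest prefix of `000` that matches the current input suffix. Reaching q3 means `000` has been seen, and we stay there forever. Accept from q3.
4 states suffice.
        0   1  
>  q0   q1  q0 
   q1   q2  q0 
   q2   q3  q0 
 * q3   q3  q3 
(> = start, * = accepting)

start=q0; accept=q3; q0-0>q1; q0-1>q0; q1-0>q2; q1-1>q0; q2-0>q3; q2-1>q0; q3-0>q3; q3-1>q3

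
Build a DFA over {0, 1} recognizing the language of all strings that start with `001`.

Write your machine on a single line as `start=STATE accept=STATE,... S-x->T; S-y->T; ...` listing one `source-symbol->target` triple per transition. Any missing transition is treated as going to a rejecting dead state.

Walk along `001` while the input agrees: from s0 take `0` to s1, and so on. Any deviation drops to the rejecting sink s4. Once s3 is reached the prefix is confirmed and every continuation is accepted.
A 5-state machine:
        0   1  
>  s0   s1  s4 
   s1   s2  s4 
   s2   s4  s3 
 * s3   s3  s3 
   s4   s4  s4 
(> = start, * = accepting)

start=s0; accept=s3; s0-0->s1; s0-1->s4; s1-0->s2; s1-1->s4; s2-0->s4; s2-1->s3; s3-0->s3; s3-1->s3; s4-0->s4; s4-1->s4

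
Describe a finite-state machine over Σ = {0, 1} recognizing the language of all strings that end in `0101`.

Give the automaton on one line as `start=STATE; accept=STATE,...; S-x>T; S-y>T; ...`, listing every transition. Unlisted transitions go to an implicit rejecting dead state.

start=s0; accept=s4; s0-0>s1; s0-1>s0; s1-0>s1; s1-1>s2; s2-0>s3; s2-1>s0; s3-0>s1; s3-1>s4; s4-0>s3; s4-1>s0

Remember how much of `0101` the current input suffix matches. State s0 means no match yet; s1 means the last symbol is `0`; s2 means the last 2 symbols are `01`; s3 means the last 3 symbols are `010`; s4 means the last 4 symbols are `0101`. Only s4 accepts. On a mismatch, fall back to the longest proper suffix that is still a prefix of `0101`.
        0   1  
>  s0   s1  s0 
   s1   s1  s2 
   s2   s3  s0 
   s3   s1  s4 
 * s4   s3  s0 
(> = start, * = accepting)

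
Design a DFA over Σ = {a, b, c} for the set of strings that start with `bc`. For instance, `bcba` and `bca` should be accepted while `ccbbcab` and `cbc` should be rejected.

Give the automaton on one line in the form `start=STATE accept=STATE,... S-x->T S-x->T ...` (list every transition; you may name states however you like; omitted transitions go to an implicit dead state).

Walk along `bc` while the input agrees: from q0 take `b` to q1, and so on. Any deviation drops to the rejecting sink q3. Once q2 is reached the prefix is confirmed and every continuation is accepted.
A 4-state machine:
        a   b   c  
>  q0   q3  q1  q3 
   q1   q3  q3  q2 
 * q2   q2  q2  q2 
   q3   q3  q3  q3 
(> = start, * = accepting)

start=q0 accept=q2 q0-a->q3 q0-b->q1 q0-c->q3 q1-a->q3 q1-b->q3 q1-c->q2 q2-a->q2 q2-b->q2 q2-c->q2 q3-a->q3 q3-b->q3 q3-c->q3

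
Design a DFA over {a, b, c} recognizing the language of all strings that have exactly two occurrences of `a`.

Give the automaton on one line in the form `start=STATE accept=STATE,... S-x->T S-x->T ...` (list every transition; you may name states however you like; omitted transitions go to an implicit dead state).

Count `a`s, saturating at 3: states q0 through q2 mean 0 through 2 `a`s seen; q3 means more than 2. Each `a` increments (capped at q3); other symbols loop. Accept from {q2}.
A 4-state machine:
        a   b   c  
>  q0   q1  q0  q0 
   q1   q2  q1  q1 
 * q2   q3  q2  q2 
   q3   q3  q3  q3 
(> = start, * = accepting)

start=q0 accept=q2 q0-a->q1 q0-b->q0 q0-c->q0 q1-a->q2 q1-b->q1 q1-c->q1 q2-a->q3 q2-b->q2 q2-c->q2 q3-a->q3 q3-b->q3 q3-c->q3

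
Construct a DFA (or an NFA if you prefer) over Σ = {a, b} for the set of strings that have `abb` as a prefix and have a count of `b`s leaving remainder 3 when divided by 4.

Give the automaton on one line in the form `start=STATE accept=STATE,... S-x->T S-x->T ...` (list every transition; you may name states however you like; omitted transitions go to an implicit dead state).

Handle the two conditions separately and then intersect. One (5 states) tracks whether the input so far still matches the prefix `abb`; the other (4 states) tracks the count of `b`s modulo 4. Each combined state is a pair, one component from each; accept when both components accept. After merging equivalent states the machine shrinks.
An 8-state machine:
        a   b  
>  S0   S1  S2 
   S1   S2  S3 
   S2   S2  S2 
   S3   S2  S4 
   S4   S4  S5 
 * S5   S5  S6 
   S6   S6  S7 
   S7   S7  S4 
(> = start, * = accepting)

start=S0 accept=S5 S0-a->S1 S0-b->S2 S1-a->S2 S1-b->S3 S2-a->S2 S2-b->S2 S3-a->S2 S3-b->S4 S4-a->S4 S4-b->S5 S5-a->S5 S5-b->S6 S6-a->S6 S6-b->S7 S7-a->S7 S7-b->S4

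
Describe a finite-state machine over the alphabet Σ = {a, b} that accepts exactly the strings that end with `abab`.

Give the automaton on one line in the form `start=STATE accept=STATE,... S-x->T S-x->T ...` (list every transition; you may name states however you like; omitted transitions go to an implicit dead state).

start=q0 accept=q4 q0-a->q1 q0-b->q0 q1-a->q1 q1-b->q2 q2-a->q3 q2-b->q0 q3-a->q1 q3-b->q4 q4-a->q3 q4-b->q0

Remember how much of `abab` the current input suffix matches. State q0 means no match yet; q1 means the last symbol is `a`; q2 means the last 2 symbols are `ab`; q3 means the last 3 symbols are `aba`; q4 means the last 4 symbols are `abab`. Only q4 accepts. On a mismatch, fall back to the longest proper suffix that is still a prefix of `abab`.
5 states suffice.
        a   b  
>  q0   q1  q0 
   q1   q1  q2 
   q2   q3  q0 
   q3   q1  q4 
 * q4   q3  q0 
(> = start, * = accepting)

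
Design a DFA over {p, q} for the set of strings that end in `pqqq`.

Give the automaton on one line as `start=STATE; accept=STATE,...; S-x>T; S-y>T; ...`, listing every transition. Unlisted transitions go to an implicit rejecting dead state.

Let each state record the length of the longest suffix of the input read so far that is also a prefix of `pqqq`. S1 means the last symbol is `p`; S2 means the last 2 symbols are `pq`; S3 means the last 3 symbols are `pqq`; S4 means the last 4 symbols are `pqqq`. Accept only at S4, where the string currently ends in `pqqq`.
        p   q  
>  S0   S1  S0 
   S1   S1  S2 
   S2   S1  S3 
   S3   S1  S4 
 * S4   S1  S0 
(> = start, * = accepting)

start=S0; accept=S4; S0-p>S1; S0-q>S0; S1-p>S1; S1-q>S2; S2-p>S1; S2-q>S3; S3-p>S1; S3-q>S4; S4-p>S1; S4-q>S0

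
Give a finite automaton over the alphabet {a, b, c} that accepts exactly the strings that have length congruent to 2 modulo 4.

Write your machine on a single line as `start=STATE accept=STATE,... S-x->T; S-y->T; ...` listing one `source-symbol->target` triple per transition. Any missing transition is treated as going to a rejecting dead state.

start=S0; accept=S2; S0-a->S1; S0-b->S1; S0-c->S1; S1-a->S2; S1-b->S2; S1-c->S2; S2-a->S3; S2-b->S3; S2-c->S3; S3-a->S0; S3-b->S0; S3-c->S0

Count input length modulo 4: every symbol advances one step around the cycle S0 → S1 → S2 → S3 → S0. Accept at S2.
        a   b   c  
>  S0   S1  S1  S1 
   S1   S2  S2  S2 
 * S2   S3  S3  S3 
   S3   S0  S0  S0 
(> = start, * = accepting)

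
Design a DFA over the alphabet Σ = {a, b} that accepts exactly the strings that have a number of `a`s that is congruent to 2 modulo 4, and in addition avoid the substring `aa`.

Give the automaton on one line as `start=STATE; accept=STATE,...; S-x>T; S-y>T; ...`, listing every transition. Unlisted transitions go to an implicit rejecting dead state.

Handle the two conditions separately and then intersect. One (4 states) tracks the count of `a`s modulo 4; the other (3 states) tracks partial matches of the forbidden pattern `aa`. Each combined state is a pair, one component from each; accept when both components accept.
12 states suffice.
          a    b  
>  s0     s1   s0 
   s1     s2   s3 
   s2     s4   s2 
   s3     s5   s3 
   s4     s6   s4 
 * s5     s4   s7 
   s6     s8   s6 
 * s7     s9   s7 
   s8     s2   s8 
   s9     s6  s10 
   s10   s11  s10 
   s11    s8   s0 
(> = start, * = accepting)

start=s0; accept=s5,s7; s0-a>s1; s0-b>s0; s1-a>s2; s1-b>s3; s2-a>s4; s2-b>s2; s3-a>s5; s3-b>s3; s4-a>s6; s4-b>s4; s5-a>s4; s5-b>s7; s6-a>s8; s6-b>s6; s7-a>s9; s7-b>s7; s8-a>s2; s8-b>s8; s9-a>s6; s9-b>s10; s10-a>s11; s10-b>s10; s11-a>s8; s11-b>s0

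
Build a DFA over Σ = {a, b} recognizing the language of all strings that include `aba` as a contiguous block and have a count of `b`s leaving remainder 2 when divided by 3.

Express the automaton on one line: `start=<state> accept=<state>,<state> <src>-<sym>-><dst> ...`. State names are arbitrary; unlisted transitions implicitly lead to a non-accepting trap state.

start=S0 accept=S9 S0-a->S1 S0-b->S2 S1-a->S1 S1-b->S3 S2-a->S4 S2-b->S5 S3-a->S6 S3-b->S5 S4-a->S4 S4-b->S7 S5-a->S8 S5-b->S0 S6-a->S6 S6-b->S9 S7-a->S9 S7-b->S0 S8-a->S8 S8-b->S10 S9-a->S9 S9-b->S11 S10-a->S11 S10-b->S2 S11-a->S11 S11-b->S6

Build one automaton per condition and run them in lockstep. The first has 4 states tracking whether and how much of `aba` has been seen; the second has 3 states tracking the count of `b`s modulo 3. A product state is a pair (one from each), accepting exactly when both do.
With 12 states:
          a    b  
>  S0     S1   S2 
   S1     S1   S3 
   S2     S4   S5 
   S3     S6   S5 
   S4     S4   S7 
   S5     S8   S0 
   S6     S6   S9 
   S7     S9   S0 
   S8     S8  S10 
 * S9     S9  S11 
   S10   S11   S2 
   S11   S11   S6 
(> = start, * = accepting)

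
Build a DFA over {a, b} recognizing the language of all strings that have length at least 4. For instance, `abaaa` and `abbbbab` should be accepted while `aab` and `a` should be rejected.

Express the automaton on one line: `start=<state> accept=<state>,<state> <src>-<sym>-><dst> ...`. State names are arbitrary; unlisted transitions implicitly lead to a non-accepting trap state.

Count input length up to 5: every symbol moves from S0 toward S5, which means 'more than 4' and absorbs. Accept from {S4, S5}.
6 states suffice.
        a   b  
>  S0   S1  S1 
   S1   S2  S2 
   S2   S3  S3 
   S3   S4  S4 
 * S4   S5  S5 
 * S5   S5  S5 
(> = start, * = accepting)

start=S0 accept=S4,S5 S0-a->S1 S0-b->S1 S1-a->S2 S1-b->S2 S2-a->S3 S2-b->S3 S3-a->S4 S3-b->S4 S4-a->S5 S4-b->S5 S5-a->S5 S5-b->S5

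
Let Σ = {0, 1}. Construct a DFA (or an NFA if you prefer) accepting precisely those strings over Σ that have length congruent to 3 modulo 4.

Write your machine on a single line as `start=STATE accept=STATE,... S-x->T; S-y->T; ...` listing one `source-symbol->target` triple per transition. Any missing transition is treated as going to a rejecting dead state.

Only the length mod 4 matters, so use a 4-cycle: from any state, every input symbol moves to the next state, wrapping D back to A. Mark D accepting.
4 states suffice.
       0  1 
>  A   B  B 
   B   C  C 
   C   D  D 
 * D   A  A 
(> = start, * = accepting)

start=A; accept=D; A-0->B; A-1->B; B-0->C; B-1->C; C-0->D; C-1->D; D-0->A; D-1->A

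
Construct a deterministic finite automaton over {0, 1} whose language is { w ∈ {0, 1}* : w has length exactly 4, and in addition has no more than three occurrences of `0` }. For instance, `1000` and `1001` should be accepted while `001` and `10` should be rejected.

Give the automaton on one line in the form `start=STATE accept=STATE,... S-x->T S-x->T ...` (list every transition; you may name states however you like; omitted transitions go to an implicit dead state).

Handle the two conditions separately and then intersect. One (6 states) tracks the input length, saturating at 5; the other (5 states) tracks the count of `0`s, saturating at 4. Each combined state is a pair, one component from each; accept when both components accept.
          0    1  
>  S0     S1   S2 
   S1     S3   S4 
   S2     S4   S5 
   S3     S6   S7 
   S4     S7   S8 
   S5     S8   S9 
   S6    S10  S11 
   S7    S11  S12 
   S8    S12  S13 
   S9    S13  S14 
   S10   S15  S15 
 * S11   S15  S16 
 * S12   S16  S17 
 * S13   S17  S18 
 * S14   S18  S19 
   S15   S15  S15 
   S16   S15  S16 
   S17   S16  S17 
   S18   S17  S18 
   S19   S18  S19 
(> = start, * = accepting)

start=S0 accept=S11,S12,S13,S14 S0-0->S1 S0-1->S2 S1-0->S3 S1-1->S4 S2-0->S4 S2-1->S5 S3-0->S6 S3-1->S7 S4-0->S7 S4-1->S8 S5-0->S8 S5-1->S9 S6-0->S10 S6-1->S11 S7-0->S11 S7-1->S12 S8-0->S12 S8-1->S13 S9-0->S13 S9-1->S14 S10-0->S15 S10-1->S15 S11-0->S15 S11-1->S16 S12-0->S16 S12-1->S17 S13-0->S17 S13-1->S18 S14-0->S18 S14-1->S19 S15-0->S15 S15-1->S15 S16-0->S15 S16-1->S16 S17-0->S16 S17-1->S17 S18-0->S17 S18-1->S18 S19-0->S18 S19-1->S19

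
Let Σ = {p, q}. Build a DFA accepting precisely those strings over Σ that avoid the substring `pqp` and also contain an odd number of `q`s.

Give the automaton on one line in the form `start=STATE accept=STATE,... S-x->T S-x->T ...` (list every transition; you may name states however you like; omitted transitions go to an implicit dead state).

Handle the two conditions separately and then intersect. The first has 4 states tracking partial matches of the forbidden pattern `pqp`; the second has 2 states tracking the count of `q`s modulo 2. A product state is a pair (one from each), accepting exactly when both do.
8 states suffice.
        p   q  
>  s0   s1  s2 
   s1   s1  s3 
 * s2   s4  s0 
 * s3   s5  s0 
 * s4   s4  s6 
   s5   s5  s7 
   s6   s7  s2 
   s7   s7  s5 
(> = start, * = accepting)

start=s0 accept=s2,s3,s4 s0-p->s1 s0-q->s2 s1-p->s1 s1-q->s3 s2-p->s4 s2-q->s0 s3-p->s5 s3-q->s0 s4-p->s4 s4-q->s6 s5-p->s5 s5-q->s7 s6-p->s7 s6-q->s2 s7-p->s7 s7-q->s5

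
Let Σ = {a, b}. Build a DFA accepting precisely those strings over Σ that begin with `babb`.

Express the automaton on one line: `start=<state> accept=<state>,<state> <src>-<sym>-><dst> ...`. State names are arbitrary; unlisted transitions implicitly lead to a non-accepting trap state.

Walk along `babb` while the input agrees: from S0 take `b` to S1, and so on. Any deviation drops to the rejecting sink S5. Once S4 is reached the prefix is confirmed and every continuation is accepted.
        a   b  
>  S0   S5  S1 
   S1   S2  S5 
   S2   S5  S3 
   S3   S5  S4 
 * S4   S4  S4 
   S5   S5  S5 
(> = start, * = accepting)

start=S0 accept=S4 S0-a->S5 S0-b->S1 S1-a->S2 S1-b->S5 S2-a->S5 S2-b->S3 S3-a->S5 S3-b->S4 S4-a->S4 S4-b->S4 S5-a->S5 S5-b->S5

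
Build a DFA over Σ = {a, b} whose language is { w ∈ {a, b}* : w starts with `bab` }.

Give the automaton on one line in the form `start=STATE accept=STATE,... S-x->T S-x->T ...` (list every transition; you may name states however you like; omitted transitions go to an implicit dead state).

Check the first 3 symbols one by one: q0 through q2 record how many have matched `bab` so far; any wrong symbol goes to the dead state q4. After all 3 match we enter the accepting sink q3.
5 states suffice.
        a   b  
>  q0   q4  q1 
   q1   q2  q4 
   q2   q4  q3 
 * q3   q3  q3 
   q4   q4  q4 
(> = start, * = accepting)

start=q0 accept=q3 q0-a->q4 q0-b->q1 q1-a->q2 q1-b->q4 q2-a->q4 q2-b->q3 q3-a->q3 q3-b->q3 q4-a->q4 q4-b->q4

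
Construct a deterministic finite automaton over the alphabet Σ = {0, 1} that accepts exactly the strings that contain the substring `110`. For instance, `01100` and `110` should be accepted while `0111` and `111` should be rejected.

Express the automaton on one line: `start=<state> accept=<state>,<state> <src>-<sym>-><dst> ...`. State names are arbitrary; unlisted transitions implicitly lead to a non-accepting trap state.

start=q0 accept=q3 q0-0->q0 q0-1->q1 q1-0->q0 q1-1->q2 q2-0->q3 q2-1->q2 q3-0->q3 q3-1->q3

States q0..q2 record the length of the longest prefix of `110` that matches the current input suffix. Reaching q3 means `110` has been seen, and we stay there forever. Accept from q3.
4 states suffice.
        0   1  
>  q0   q0  q1 
   q1   q0  q2 
   q2   q3  q2 
 * q3   q3  q3 
(> = start, * = accepting)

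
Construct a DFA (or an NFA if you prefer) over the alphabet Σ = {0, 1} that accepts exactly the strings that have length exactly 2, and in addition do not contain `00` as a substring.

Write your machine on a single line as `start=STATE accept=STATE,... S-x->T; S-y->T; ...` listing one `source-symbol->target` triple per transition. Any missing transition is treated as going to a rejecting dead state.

Handle the two conditions separately and then intersect. The first has 4 states tracking the input length, saturating at 3; the second has 3 states tracking partial matches of the forbidden pattern `00`. A product state is a pair (one from each), accepting exactly when both do. Minimizing collapses redundant product states.
With 5 states:
        0   1  
>  S0   S1  S2 
   S1   S3  S4 
   S2   S4  S4 
   S3   S3  S3 
 * S4   S3  S3 
(> = start, * = accepting)

start=S0; accept=S4; S0-0->S1; S0-1->S2; S1-0->S3; S1-1->S4; S2-0->S4; S2-1->S4; S3-0->S3; S3-1->S3; S4-0->S3; S4-1->S3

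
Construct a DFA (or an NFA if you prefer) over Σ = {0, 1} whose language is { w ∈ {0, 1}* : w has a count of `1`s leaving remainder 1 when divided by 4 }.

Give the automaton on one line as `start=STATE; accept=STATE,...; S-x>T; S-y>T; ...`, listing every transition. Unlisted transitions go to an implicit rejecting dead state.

start=q0; accept=q1; q0-0>q0; q0-1>q1; q1-0>q1; q1-1>q2; q2-0>q2; q2-1>q3; q3-0>q3; q3-1>q0

Keep the running count of `1`s modulo 4: each `1` advances along the cycle q0 → q1 → q2 → q3 → q0 while other symbols loop. Accept at q1.
With 4 states:
        0   1  
>  q0   q0  q1 
 * q1   q1  q2 
   q2   q2  q3 
   q3   q3  q0 
(> = start, * = accepting)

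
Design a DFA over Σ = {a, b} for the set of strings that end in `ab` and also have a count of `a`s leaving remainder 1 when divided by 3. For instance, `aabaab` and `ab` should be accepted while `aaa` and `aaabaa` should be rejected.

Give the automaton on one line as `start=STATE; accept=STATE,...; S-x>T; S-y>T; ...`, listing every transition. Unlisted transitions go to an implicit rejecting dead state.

start=q0; accept=q3; q0-a>q1; q0-b>q0; q1-a>q2; q1-b>q3; q2-a>q4; q2-b>q5; q3-a>q2; q3-b>q6; q4-a>q1; q4-b>q7; q5-a>q4; q5-b>q8; q6-a>q2; q6-b>q6; q7-a>q1; q7-b>q0; q8-a>q4; q8-b>q8

Build one automaton per condition and run them in lockstep. One (3 states) tracks how much of the suffix `ab` has currently been matched; the other (3 states) tracks the count of `a`s modulo 3. Each combined state is a pair, one component from each; accept when both components accept.
With 9 states:
        a   b  
>  q0   q1  q0 
   q1   q2  q3 
   q2   q4  q5 
 * q3   q2  q6 
   q4   q1  q7 
   q5   q4  q8 
   q6   q2  q6 
   q7   q1  q0 
   q8   q4  q8 
(> = start, * = accepting)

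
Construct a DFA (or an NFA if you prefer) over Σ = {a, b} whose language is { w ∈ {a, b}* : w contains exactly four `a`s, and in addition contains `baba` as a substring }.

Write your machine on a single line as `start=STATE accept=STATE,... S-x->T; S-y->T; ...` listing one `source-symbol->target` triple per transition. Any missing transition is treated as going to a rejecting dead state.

Handle the two conditions separately and then intersect. The first has 6 states tracking the count of `a`s, saturating at 5; the second has 5 states tracking whether and how much of `baba` has been seen. A product state is a pair (one from each), accepting exactly when both do. Minimizing collapses redundant product states.
16 states suffice.
          a    b  
>  s0     s1   s2 
   s1     s3   s4 
   s2     s5   s2 
   s3     s6   s7 
   s4     s8   s4 
   s5     s3   s9 
   s6     s6   s6 
   s7    s10   s7 
   s8     s6  s11 
   s9    s12   s4 
   s10    s6  s13 
   s11   s14   s7 
   s12   s14  s12 
   s13   s15   s6 
   s14   s15  s14 
 * s15    s6  s15 
(> = start, * = accepting)

start=s0; accept=s15; s0-a->s1; s0-b->s2; s1-a->s3; s1-b->s4; s2-a->s5; s2-b->s2; s3-a->s6; s3-b->s7; s4-a->s8; s4-b->s4; s5-a->s3; s5-b->s9; s6-a->s6; s6-b->s6; s7-a->s10; s7-b->s7; s8-a->s6; s8-b->s11; s9-a->s12; s9-b->s4; s10-a->s6; s10-b->s13; s11-a->s14; s11-b->s7; s12-a->s14; s12-b->s12; s13-a->s15; s13-b->s6; s14-a->s15; s14-b->s14; s15-a->s6; s15-b->s15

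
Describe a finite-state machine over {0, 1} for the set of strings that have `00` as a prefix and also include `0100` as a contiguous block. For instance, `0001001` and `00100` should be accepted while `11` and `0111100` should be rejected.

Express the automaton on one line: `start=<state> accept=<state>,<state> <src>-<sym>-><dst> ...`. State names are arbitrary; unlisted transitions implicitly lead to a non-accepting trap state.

Run two small machines in parallel and take their product. The first has 4 states tracking whether the input so far still matches the prefix `00`; the second has 5 states tracking whether and how much of `0100` has been seen. A product state is a pair (one from each), accepting exactly when both do.
          0    1  
>  s0     s1   s2 
   s1     s3   s4 
   s2     s5   s2 
   s3     s3   s6 
   s4     s7   s2 
   s5     s5   s4 
   s6     s8   s9 
   s7    s10   s4 
   s8    s11   s6 
   s9     s3   s9 
   s10   s10  s10 
 * s11   s11  s11 
(> = start, * = accepting)

start=s0 accept=s11 s0-0->s1 s0-1->s2 s1-0->s3 s1-1->s4 s2-0->s5 s2-1->s2 s3-0->s3 s3-1->s6 s4-0->s7 s4-1->s2 s5-0->s5 s5-1->s4 s6-0->s8 s6-1->s9 s7-0->s10 s7-1->s4 s8-0->s11 s8-1->s6 s9-0->s3 s9-1->s9 s10-0->s10 s10-1->s10 s11-0->s11 s11-1->s11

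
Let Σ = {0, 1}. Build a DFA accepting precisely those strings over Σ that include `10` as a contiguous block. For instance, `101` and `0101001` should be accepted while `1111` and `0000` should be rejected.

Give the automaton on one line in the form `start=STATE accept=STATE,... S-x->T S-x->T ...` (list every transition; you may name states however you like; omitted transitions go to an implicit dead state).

start=q0 accept=q2 q0-0->q0 q0-1->q1 q1-0->q2 q1-1->q1 q2-0->q2 q2-1->q2

Track how much of `10` has been matched so far: state q0 is no progress, q2 is the absorbing accept state reached once `10` has occurred. Intermediate states record partial matches; on a mismatch, fall back to the longest reusable overlap.
        0   1  
>  q0   q0  q1 
   q1   q2  q1 
 * q2   q2  q2 
(> = start, * = accepting)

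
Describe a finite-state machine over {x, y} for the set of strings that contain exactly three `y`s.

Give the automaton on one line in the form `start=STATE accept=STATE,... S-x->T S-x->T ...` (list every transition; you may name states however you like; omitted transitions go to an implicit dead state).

Only the number of `y`s matters, and only up to 4. Make a chain q0 → q1 → q2 → q3 → q4 advanced by each `y` (with q4 absorbing); every other symbol self-loops. The accepting set is {q3}.
A 5-state machine:
        x   y  
>  q0   q0  q1 
   q1   q1  q2 
   q2   q2  q3 
 * q3   q3  q4 
   q4   q4  q4 
(> = start, * = accepting)

start=q0 accept=q3 q0-x->q0 q0-y->q1 q1-x->q1 q1-y->q2 q2-x->q2 q2-y->q3 q3-x->q3 q3-y->q4 q4-x->q4 q4-y->q4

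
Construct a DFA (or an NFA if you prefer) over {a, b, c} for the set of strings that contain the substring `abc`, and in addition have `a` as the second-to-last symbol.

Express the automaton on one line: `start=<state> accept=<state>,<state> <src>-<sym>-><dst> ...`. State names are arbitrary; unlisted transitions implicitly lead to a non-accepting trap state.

Run two small machines in parallel and take their product. The first has 4 states tracking whether and how much of `abc` has been seen; the second has 13 states tracking the last 2 symbols read. A product state is a pair (one from each), accepting exactly when both do.
A 22-state machine:
          a    b    c  
>  s0     s1   s2   s3 
   s1     s4   s5   s6 
   s2     s7   s8   s9 
   s3    s10  s11  s12 
   s4     s4   s5   s6 
   s5     s7   s8  s13 
   s6    s10  s11  s12 
   s7     s4   s5   s6 
   s8     s7   s8   s9 
   s9    s10  s11  s12 
   s10    s4   s5   s6 
   s11    s7   s8   s9 
   s12   s10  s11  s12 
   s13   s14  s15  s16 
   s14   s17  s18  s19 
   s15   s20  s21  s13 
   s16   s14  s15  s16 
 * s17   s17  s18  s19 
 * s18   s20  s21  s13 
 * s19   s14  s15  s16 
   s20   s17  s18  s19 
   s21   s20  s21  s13 
(> = start, * = accepting)

start=s0 accept=s17,s18,s19 s0-a->s1 s0-b->s2 s0-c->s3 s1-a->s4 s1-b->s5 s1-c->s6 s2-a->s7 s2-b->s8 s2-c->s9 s3-a->s10 s3-b->s11 s3-c->s12 s4-a->s4 s4-b->s5 s4-c->s6 s5-a->s7 s5-b->s8 s5-c->s13 s6-a->s10 s6-b->s11 s6-c->s12 s7-a->s4 s7-b->s5 s7-c->s6 s8-a->s7 s8-b->s8 s8-c->s9 s9-a->s10 s9-b->s11 s9-c->s12 s10-a->s4 s10-b->s5 s10-c->s6 s11-a->s7 s11-b->s8 s11-c->s9 s12-a->s10 s12-b->s11 s12-c->s12 s13-a->s14 s13-b->s15 s13-c->s16 s14-a->s17 s14-b->s18 s14-c->s19 s15-a->s20 s15-b->s21 s15-c->s13 s16-a->s14 s16-b->s15 s16-c->s16 s17-a->s17 s17-b->s18 s17-c->s19 s18-a->s20 s18-b->s21 s18-c->s13 s19-a->s14 s19-b->s15 s19-c->s16 s20-a->s17 s20-b->s18 s20-c->s19 s21-a->s20 s21-b->s21 s21-c->s13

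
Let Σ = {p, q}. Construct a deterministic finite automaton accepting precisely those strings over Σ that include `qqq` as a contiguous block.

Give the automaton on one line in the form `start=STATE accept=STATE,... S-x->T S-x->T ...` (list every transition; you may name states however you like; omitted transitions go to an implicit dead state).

States s0..s2 record the length of the longest prefix of `qqq` that matches the current input suffix. Reaching s3 means `qqq` has been seen, and we stay there forever. Accept from s3.
        p   q  
>  s0   s0  s1 
   s1   s0  s2 
   s2   s0  s3 
 * s3   s3  s3 
(> = start, * = accepting)

start=s0 accept=s3 s0-p->s0 s0-q->s1 s1-p->s0 s1-q->s2 s2-p->s0 s2-q->s3 s3-p->s3 s3-q->s3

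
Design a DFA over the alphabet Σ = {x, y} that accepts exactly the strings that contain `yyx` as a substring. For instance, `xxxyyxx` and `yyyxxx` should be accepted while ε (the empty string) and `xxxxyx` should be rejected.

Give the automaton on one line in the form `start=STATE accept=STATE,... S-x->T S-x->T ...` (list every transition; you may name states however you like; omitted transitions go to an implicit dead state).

States q0..q2 record the length of the longest prefix of `yyx` that matches the current input suffix. Reaching q3 means `yyx` has been seen, and we stay there forever. Accept from q3.
With 4 states:
        x   y  
>  q0   q0  q1 
   q1   q0  q2 
   q2   q3  q2 
 * q3   q3  q3 
(> = start, * = accepting)

start=q0 accept=q3 q0-x->q0 q0-y->q1 q1-x->q0 q1-y->q2 q2-x->q3 q2-y->q2 q3-x->q3 q3-y->q3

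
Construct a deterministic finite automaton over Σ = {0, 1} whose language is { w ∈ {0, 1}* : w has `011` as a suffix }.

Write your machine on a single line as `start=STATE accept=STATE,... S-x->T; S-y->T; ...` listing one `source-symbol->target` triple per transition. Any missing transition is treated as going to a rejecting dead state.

start=q0; accept=q3; q0-0->q1; q0-1->q0; q1-0->q1; q1-1->q2; q2-0->q1; q2-1->q3; q3-0->q1; q3-1->q0

Let each state record the length of the longest suffix of the input read so far that is also a prefix of `011`. q1 means the last symbol is `0`; q2 means the last 2 symbols are `01`; q3 means the last 3 symbols are `011`. Accept only at q3, where the string currently ends in `011`.
A 4-state machine:
        0   1  
>  q0   q1  q0 
   q1   q1  q2 
   q2   q1  q3 
 * q3   q1  q0 
(> = start, * = accepting)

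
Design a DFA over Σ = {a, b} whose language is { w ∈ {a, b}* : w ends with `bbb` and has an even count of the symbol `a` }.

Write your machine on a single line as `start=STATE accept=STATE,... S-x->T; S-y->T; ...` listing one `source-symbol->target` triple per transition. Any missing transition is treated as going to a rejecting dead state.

start=S0; accept=S6; S0-a->S1; S0-b->S2; S1-a->S0; S1-b->S3; S2-a->S1; S2-b->S4; S3-a->S0; S3-b->S5; S4-a->S1; S4-b->S6; S5-a->S0; S5-b->S7; S6-a->S1; S6-b->S6; S7-a->S0; S7-b->S7

Handle the two conditions separately and then intersect. The first has 4 states tracking how much of the suffix `bbb` has currently been matched; the second has 2 states tracking the count of `a`s modulo 2. A product state is a pair (one from each), accepting exactly when both do.
        a   b  
>  S0   S1  S2 
   S1   S0  S3 
   S2   S1  S4 
   S3   S0  S5 
   S4   S1  S6 
   S5   S0  S7 
 * S6   S1  S6 
   S7   S0  S7 
(> = start, * = accepting)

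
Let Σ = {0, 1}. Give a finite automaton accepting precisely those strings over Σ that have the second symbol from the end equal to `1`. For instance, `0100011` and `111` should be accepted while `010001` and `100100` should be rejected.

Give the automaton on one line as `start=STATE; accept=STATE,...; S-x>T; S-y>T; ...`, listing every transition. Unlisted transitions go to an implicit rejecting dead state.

A DFA must remember the last 2 symbols (since which symbol is second-to-last isn't known until the input ends). Use one state per possible window of the last ≤2 symbols; accept from those whose window starts with `1`.
With 7 states:
        0   1  
>  q0   q1  q2 
   q1   q3  q4 
   q2   q5  q6 
   q3   q3  q4 
   q4   q5  q6 
 * q5   q3  q4 
 * q6   q5  q6 
(> = start, * = accepting)

start=q0; accept=q5,q6; q0-0>q1; q0-1>q2; q1-0>q3; q1-1>q4; q2-0>q5; q2-1>q6; q3-0>q3; q3-1>q4; q4-0>q5; q4-1>q6; q5-0>q3; q5-1>q4; q6-0>q5; q6-1>q6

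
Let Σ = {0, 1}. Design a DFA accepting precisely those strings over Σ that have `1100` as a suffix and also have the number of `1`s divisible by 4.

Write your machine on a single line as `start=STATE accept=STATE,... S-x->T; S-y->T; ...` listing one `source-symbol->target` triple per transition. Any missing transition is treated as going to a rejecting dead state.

start=q0; accept=q17; q0-0->q0; q0-1->q1; q1-0->q2; q1-1->q3; q2-0->q2; q2-1->q4; q3-0->q5; q3-1->q6; q4-0->q7; q4-1->q6; q5-0->q8; q5-1->q9; q6-0->q10; q6-1->q11; q7-0->q7; q7-1->q9; q8-0->q7; q8-1->q9; q9-0->q12; q9-1->q11; q10-0->q13; q10-1->q14; q11-0->q15; q11-1->q16; q12-0->q12; q12-1->q14; q13-0->q12; q13-1->q14; q14-0->q0; q14-1->q16; q15-0->q17; q15-1->q1; q16-0->q18; q16-1->q3; q17-0->q0; q17-1->q1; q18-0->q19; q18-1->q4; q19-0->q2; q19-1->q4

Handle the two conditions separately and then intersect. One (5 states) tracks how much of the suffix `1100` has currently been matched; the other (4 states) tracks the count of `1`s modulo 4. Each combined state is a pair, one component from each; accept when both components accept.
20 states suffice.
          0    1  
>  q0     q0   q1 
   q1     q2   q3 
   q2     q2   q4 
   q3     q5   q6 
   q4     q7   q6 
   q5     q8   q9 
   q6    q10  q11 
   q7     q7   q9 
   q8     q7   q9 
   q9    q12  q11 
   q10   q13  q14 
   q11   q15  q16 
   q12   q12  q14 
   q13   q12  q14 
   q14    q0  q16 
   q15   q17   q1 
   q16   q18   q3 
 * q17    q0   q1 
   q18   q19   q4 
   q19    q2   q4 
(> = start, * = accepting)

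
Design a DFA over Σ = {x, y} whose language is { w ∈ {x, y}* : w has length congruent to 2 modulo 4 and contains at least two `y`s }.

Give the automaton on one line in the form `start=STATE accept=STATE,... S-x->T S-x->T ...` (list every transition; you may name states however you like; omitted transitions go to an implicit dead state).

Run two small machines in parallel and take their product. The first has 4 states tracking the input length modulo 4; the second has 4 states tracking the count of `y`s, saturating at 3. A product state is a pair (one from each), accepting exactly when both do.
16 states suffice.
          x    y  
>  q0     q1   q2 
   q1     q3   q4 
   q2     q4   q5 
   q3     q6   q7 
   q4     q7   q8 
 * q5     q8   q9 
   q6     q0  q10 
   q7    q10  q11 
   q8    q11  q12 
   q9    q12  q12 
   q10    q2  q13 
   q11   q13  q14 
   q12   q14  q14 
   q13    q5  q15 
   q14   q15  q15 
 * q15    q9   q9 
(> = start, * = accepting)

start=q0 accept=q5,q15 q0-x->q1 q0-y->q2 q1-x->q3 q1-y->q4 q2-x->q4 q2-y->q5 q3-x->q6 q3-y->q7 q4-x->q7 q4-y->q8 q5-x->q8 q5-y->q9 q6-x->q0 q6-y->q10 q7-x->q10 q7-y->q11 q8-x->q11 q8-y->q12 q9-x->q12 q9-y->q12 q10-x->q2 q10-y->q13 q11-x->q13 q11-y->q14 q12-x->q14 q12-y->q14 q13-x->q5 q13-y->q15 q14-x->q15 q14-y->q15 q15-x->q9 q15-y->q9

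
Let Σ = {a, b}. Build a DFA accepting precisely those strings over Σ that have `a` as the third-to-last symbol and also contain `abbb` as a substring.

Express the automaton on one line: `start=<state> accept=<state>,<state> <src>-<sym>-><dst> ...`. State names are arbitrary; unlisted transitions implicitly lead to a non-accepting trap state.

Run two small machines in parallel and take their product. One (15 states) tracks the last 3 symbols read; the other (5 states) tracks whether and how much of `abbb` has been seen. Each combined state is a pair, one component from each; accept when both components accept. Minimizing collapses redundant product states.
With 12 states:
          a    b  
>  q0     q1   q0 
   q1     q1   q2 
   q2     q1   q3 
   q3     q1   q4 
   q4     q5   q4 
   q5     q6   q7 
   q6     q8   q9 
   q7    q10  q11 
 * q8     q8   q9 
 * q9    q10  q11 
 * q10    q6   q7 
 * q11    q5   q4 
(> = start, * = accepting)

start=q0 accept=q8,q9,q10,q11 q0-a->q1 q0-b->q0 q1-a->q1 q1-b->q2 q2-a->q1 q2-b->q3 q3-a->q1 q3-b->q4 q4-a->q5 q4-b->q4 q5-a->q6 q5-b->q7 q6-a->q8 q6-b->q9 q7-a->q10 q7-b->q11 q8-a->q8 q8-b->q9 q9-a->q10 q9-b->q11 q10-a->q6 q10-b->q7 q11-a->q5 q11-b->q4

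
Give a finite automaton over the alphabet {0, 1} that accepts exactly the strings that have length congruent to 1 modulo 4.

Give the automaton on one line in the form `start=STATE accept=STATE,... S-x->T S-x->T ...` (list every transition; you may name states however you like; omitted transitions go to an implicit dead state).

Count input length modulo 4: every symbol advances one step around the cycle A → B → C → D → A. Accept at B.
With 4 states:
       0  1 
>  A   B  B 
 * B   C  C 
   C   D  D 
   D   A  A 
(> = start, * = accepting)

start=A accept=B A-0->B A-1->B B-0->C B-1->C C-0->D C-1->D D-0->A D-1->A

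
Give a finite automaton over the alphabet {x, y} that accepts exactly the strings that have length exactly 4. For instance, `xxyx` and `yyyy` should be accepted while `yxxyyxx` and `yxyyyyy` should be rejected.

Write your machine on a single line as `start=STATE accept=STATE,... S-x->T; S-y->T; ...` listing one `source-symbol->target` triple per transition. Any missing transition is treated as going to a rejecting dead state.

We only need to distinguish lengths 0, 1, …, 4, and '>4'. Chain s0 → s1 → s2 → s3 → s4 → s5 on every symbol, with s5 looping. Accepting states: {s4}.
        x   y  
>  s0   s1  s1 
   s1   s2  s2 
   s2   s3  s3 
   s3   s4  s4 
 * s4   s5  s5 
   s5   s5  s5 
(> = start, * = accepting)

start=s0; accept=s4; s0-x->s1; s0-y->s1; s1-x->s2; s1-y->s2; s2-x->s3; s2-y->s3; s3-x->s4; s3-y->s4; s4-x->s5; s4-y->s5; s5-x->s5; s5-y->s5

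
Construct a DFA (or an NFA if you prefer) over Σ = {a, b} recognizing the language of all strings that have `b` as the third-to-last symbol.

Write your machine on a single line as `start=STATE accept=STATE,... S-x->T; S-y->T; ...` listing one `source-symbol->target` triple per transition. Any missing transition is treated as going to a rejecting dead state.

start=q0; accept=q11,q12,q13,q14; q0-a->q1; q0-b->q2; q1-a->q3; q1-b->q4; q2-a->q5; q2-b->q6; q3-a->q7; q3-b->q8; q4-a->q9; q4-b->q10; q5-a->q11; q5-b->q12; q6-a->q13; q6-b->q14; q7-a->q7; q7-b->q8; q8-a->q9; q8-b->q10; q9-a->q11; q9-b->q12; q10-a->q13; q10-b->q14; q11-a->q7; q11-b->q8; q12-a->q9; q12-b->q10; q13-a->q11; q13-b->q12; q14-a->q13; q14-b->q14

A DFA must remember the last 3 symbols (since which symbol is third-to-last isn't known until the input ends). Use one state per possible window of the last ≤3 symbols; accept from those whose window starts with `b`.
With 15 states:
          a    b  
>  q0     q1   q2 
   q1     q3   q4 
   q2     q5   q6 
   q3     q7   q8 
   q4     q9  q10 
   q5    q11  q12 
   q6    q13  q14 
   q7     q7   q8 
   q8     q9  q10 
   q9    q11  q12 
   q10   q13  q14 
 * q11    q7   q8 
 * q12    q9  q10 
 * q13   q11  q12 
 * q14   q13  q14 
(> = start, * = accepting)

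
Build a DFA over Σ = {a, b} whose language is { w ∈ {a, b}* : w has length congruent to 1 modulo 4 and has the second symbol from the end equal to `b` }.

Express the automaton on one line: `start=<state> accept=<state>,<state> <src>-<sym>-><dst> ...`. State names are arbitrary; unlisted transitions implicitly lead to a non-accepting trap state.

Handle the two conditions separately and then intersect. The first has 4 states tracking the input length modulo 4; the second has 7 states tracking the last 2 symbols read. A product state is a pair (one from each), accepting exactly when both do.
With 19 states:
          a    b  
>  S0     S1   S2 
   S1     S3   S4 
   S2     S5   S6 
   S3     S7   S8 
   S4     S9  S10 
   S5     S7   S8 
   S6     S9  S10 
   S7    S11  S12 
   S8    S13  S14 
   S9    S11  S12 
   S10   S13  S14 
   S11   S15  S16 
   S12   S17  S18 
   S13   S15  S16 
   S14   S17  S18 
   S15    S3   S4 
   S16    S5   S6 
 * S17    S3   S4 
 * S18    S5   S6 
(> = start, * = accepting)

start=S0 accept=S17,S18 S0-a->S1 S0-b->S2 S1-a->S3 S1-b->S4 S2-a->S5 S2-b->S6 S3-a->S7 S3-b->S8 S4-a->S9 S4-b->S10 S5-a->S7 S5-b->S8 S6-a->S9 S6-b->S10 S7-a->S11 S7-b->S12 S8-a->S13 S8-b->S14 S9-a->S11 S9-b->S12 S10-a->S13 S10-b->S14 S11-a->S15 S11-b->S16 S12-a->S17 S12-b->S18 S13-a->S15 S13-b->S16 S14-a->S17 S14-b->S18 S15-a->S3 S15-b->S4 S16-a->S5 S16-b->S6 S17-a->S3 S17-b->S4 S18-a->S5 S18-b->S6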